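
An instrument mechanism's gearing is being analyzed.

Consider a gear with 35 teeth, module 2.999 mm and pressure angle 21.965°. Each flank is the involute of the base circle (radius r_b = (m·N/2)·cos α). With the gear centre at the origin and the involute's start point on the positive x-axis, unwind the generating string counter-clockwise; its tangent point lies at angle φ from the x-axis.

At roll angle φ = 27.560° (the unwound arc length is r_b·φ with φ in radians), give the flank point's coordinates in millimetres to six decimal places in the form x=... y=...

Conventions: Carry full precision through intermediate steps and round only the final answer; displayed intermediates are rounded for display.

x=53.982192 y=1.764226

class = single-mesh tooth geometry [base-circle involute, m = 2.999, 35T]
pitch radius r_p = m·N/2 = 2.999·35/2 = 52.482500
base radius r_b = r_p·cos α = 52.482500·cos 21.965° = 48.672927
roll angle φ = 27.560° = 0.48101274 rad
x = r_b·(cos φ + φ·sin φ) = 53.982192
y = r_b·(sin φ − φ·cos φ) = 1.764226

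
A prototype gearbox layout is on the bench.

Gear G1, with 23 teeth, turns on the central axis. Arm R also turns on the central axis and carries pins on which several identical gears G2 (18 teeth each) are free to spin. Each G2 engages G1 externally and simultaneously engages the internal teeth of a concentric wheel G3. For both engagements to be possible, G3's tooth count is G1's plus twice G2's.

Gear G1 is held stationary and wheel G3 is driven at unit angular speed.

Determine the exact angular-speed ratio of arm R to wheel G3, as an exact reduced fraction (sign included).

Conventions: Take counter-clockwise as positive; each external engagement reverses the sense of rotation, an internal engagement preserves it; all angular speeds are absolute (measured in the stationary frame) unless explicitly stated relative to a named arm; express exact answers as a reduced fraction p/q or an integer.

class = planetary set [G3 = 23+2·18 = 59; Willis about the carrier]
ring teeth: 23 + 2·18 = 59
23(ω_sun−ω_arm) = −59(ω_ring−ω_arm),  ω_sun = 0, ω_ring = 1
23(0−ω_arm) = −59(1−ω_arm)  ⇒  82·ω_arm = 59  ⇒  ω_arm = 59/82
ω_out/ω_in = 59/82

59/82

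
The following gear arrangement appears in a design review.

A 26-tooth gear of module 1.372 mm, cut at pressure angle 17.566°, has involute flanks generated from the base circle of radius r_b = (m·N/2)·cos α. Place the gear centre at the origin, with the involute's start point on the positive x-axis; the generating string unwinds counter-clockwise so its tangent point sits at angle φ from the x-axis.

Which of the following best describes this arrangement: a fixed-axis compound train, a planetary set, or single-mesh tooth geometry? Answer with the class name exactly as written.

single-mesh tooth geometry

topology: single-mesh involute geometry — m = 1.372, N = 26
classification: single-mesh tooth geometry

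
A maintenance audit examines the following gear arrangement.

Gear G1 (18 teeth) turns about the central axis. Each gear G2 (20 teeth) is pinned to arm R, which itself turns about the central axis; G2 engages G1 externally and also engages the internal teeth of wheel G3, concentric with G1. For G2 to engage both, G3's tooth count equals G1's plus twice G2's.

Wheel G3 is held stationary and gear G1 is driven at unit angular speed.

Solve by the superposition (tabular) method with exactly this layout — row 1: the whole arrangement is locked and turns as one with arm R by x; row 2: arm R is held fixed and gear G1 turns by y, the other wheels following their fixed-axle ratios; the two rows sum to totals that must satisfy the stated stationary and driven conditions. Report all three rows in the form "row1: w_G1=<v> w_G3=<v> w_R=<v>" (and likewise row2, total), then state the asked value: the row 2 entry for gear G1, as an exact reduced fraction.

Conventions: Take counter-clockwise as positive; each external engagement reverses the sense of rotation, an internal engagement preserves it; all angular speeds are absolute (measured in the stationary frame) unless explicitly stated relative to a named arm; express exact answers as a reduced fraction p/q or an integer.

row1: w_G1=9/38 w_G3=9/38 w_R=9/38
row2: w_G1=29/38 w_G3=-9/38 w_R=0
total: w_G1=1 w_G3=0 w_R=9/38
asked value: 29/38

recognized (axles ride arm R): planetary set, 18/20/58 teeth
superposition row 1 [locked train]: every member turns x
row 2 (arm held, sun turns y): ω_ring = −(18/58)·y, ω_arm = 0
boundary: total ω_ring = x − (18/58)·y = 0 and total ω_sun = x + y = 1  ⇒  y = 29/38, x = 9/38
row 2 ring = −(18/58)·29/38 = -9/38
totals (row 1 + row 2): sun 9/38 + 29/38 = 1, ring 9/38 + (-9/38) = 0, arm 9/38 + 0 = 9/38
asked cell (row2, sun) = 29/38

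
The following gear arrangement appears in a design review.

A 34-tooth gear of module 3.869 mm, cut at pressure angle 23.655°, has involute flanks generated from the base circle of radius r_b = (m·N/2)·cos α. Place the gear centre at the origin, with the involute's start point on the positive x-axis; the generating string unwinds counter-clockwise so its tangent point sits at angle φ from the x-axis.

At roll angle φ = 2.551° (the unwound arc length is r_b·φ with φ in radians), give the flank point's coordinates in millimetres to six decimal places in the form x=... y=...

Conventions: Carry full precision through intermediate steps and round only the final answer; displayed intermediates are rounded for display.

class = single-mesh tooth geometry [base-circle involute, m = 3.869, 34T]
pitch radius r_p = m·N/2 = 3.869·34/2 = 65.773000
base radius r_b = r_p·cos α = 65.773000·cos 23.655° = 60.246621
roll angle φ = 2.551° = 0.04452335 rad
x = r_b·(cos φ + φ·sin φ) = 60.306306
y = r_b·(sin φ − φ·cos φ) = 0.001772

x=60.306306 y=0.001772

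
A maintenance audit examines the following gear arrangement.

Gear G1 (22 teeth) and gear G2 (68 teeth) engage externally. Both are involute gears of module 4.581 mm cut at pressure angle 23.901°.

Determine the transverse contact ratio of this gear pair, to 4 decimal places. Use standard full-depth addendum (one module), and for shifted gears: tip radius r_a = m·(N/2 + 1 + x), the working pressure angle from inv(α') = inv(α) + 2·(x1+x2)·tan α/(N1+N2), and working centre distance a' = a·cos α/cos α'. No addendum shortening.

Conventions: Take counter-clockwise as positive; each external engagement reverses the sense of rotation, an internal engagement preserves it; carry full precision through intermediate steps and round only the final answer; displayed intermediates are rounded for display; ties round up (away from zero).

1.5322

class = single-mesh tooth geometry [involute pair 22T × 68T, m = 4.581]
base radii: r_b1 = 46.069815, r_b2 = 142.397609
tip radii: r_a1 = 54.972000, r_a2 = 160.335000
no profile shift: α' = α, a' = a
action lengths: √(r_a1²−r_b1²) = 29.991548, √(r_a2²−r_b2²) = 73.690116
base pitch p_b = π·m·cos α = 13.157508
CR = (29.991548 + 73.690116 − 206.145000·sin 23.90100°)/13.157508 = 1.532240
contact ratio ≈ 1.5322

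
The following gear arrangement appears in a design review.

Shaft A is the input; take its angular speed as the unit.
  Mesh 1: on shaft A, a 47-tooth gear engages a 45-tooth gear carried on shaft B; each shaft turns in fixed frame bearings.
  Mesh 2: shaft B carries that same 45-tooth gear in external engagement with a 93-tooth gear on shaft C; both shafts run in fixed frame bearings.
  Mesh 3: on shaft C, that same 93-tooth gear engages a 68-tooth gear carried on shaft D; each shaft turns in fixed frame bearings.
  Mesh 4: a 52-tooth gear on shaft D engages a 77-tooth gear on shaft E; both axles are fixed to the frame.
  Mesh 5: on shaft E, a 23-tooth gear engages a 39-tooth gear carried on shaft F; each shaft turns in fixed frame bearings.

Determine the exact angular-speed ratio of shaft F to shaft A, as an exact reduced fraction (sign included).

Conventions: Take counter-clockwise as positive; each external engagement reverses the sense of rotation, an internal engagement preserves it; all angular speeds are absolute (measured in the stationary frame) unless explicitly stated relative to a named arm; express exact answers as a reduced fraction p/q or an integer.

class = fixed-axis compound train [5 meshes; 5 ratios multiply, 5 sense flips]
mesh 1 [47T→45T]: running ratio 47/45, sense −
mesh 2 [45T→93T]: running ratio 47/93, sense +
mesh 3 [93T→68T]: running ratio 47/68, sense −
mesh 4 [52T→77T]: running ratio 611/1309, sense +
mesh 5 [23T→39T]: running ratio 1081/3927, sense −
ω_out/ω_in = -1081/3927

-1081/3927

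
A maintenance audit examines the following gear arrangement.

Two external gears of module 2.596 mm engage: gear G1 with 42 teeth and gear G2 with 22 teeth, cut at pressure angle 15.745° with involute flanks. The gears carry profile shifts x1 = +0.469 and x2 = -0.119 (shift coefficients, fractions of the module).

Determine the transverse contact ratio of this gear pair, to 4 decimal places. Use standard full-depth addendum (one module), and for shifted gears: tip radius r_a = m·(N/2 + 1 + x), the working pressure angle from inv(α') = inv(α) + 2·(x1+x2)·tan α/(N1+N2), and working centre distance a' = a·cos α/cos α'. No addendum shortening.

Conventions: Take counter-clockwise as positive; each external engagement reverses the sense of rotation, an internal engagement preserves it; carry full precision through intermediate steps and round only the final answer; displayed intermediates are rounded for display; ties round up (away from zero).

1.7783

recognized (one external pair, fixed centres): single-mesh tooth geometry, m = 2.596, N1 = 42, N2 = 22
base radii: r_b1 = 52.470501, r_b2 = 27.484548
tip radii: r_a1 = 58.329524, r_a2 = 30.843076
inv(α') = inv(15.745°) + 2·(+0.469-0.119)·tan α/(42+22) = 0.01021654  ⇒  α' = 17.69950°
a' = a·cos α / cos α' = 83.0720·cos 15.745°/cos 17.69950° = 83.927844
action lengths: √(r_a1²−r_b1²) = 25.479009, √(r_a2²−r_b2²) = 13.996248
base pitch p_b = π·m·cos α = 7.849569
CR = (25.479009 + 13.996248 − 83.927844·sin 17.69950°)/7.849569 = 1.778330
contact ratio ≈ 1.7783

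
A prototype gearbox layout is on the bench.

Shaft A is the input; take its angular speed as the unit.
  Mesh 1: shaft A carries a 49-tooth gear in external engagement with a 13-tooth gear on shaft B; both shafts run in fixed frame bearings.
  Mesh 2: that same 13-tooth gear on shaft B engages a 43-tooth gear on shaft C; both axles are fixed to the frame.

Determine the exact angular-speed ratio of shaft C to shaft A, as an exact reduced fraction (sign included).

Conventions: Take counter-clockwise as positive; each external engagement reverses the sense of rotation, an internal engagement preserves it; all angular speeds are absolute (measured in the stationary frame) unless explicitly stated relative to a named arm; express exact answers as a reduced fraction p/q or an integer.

49/43

class = fixed-axis compound train [2 meshes; 2 ratios multiply, 2 sense flips]
mesh 1 [49T→13T]: running ratio 49/13, sense −
mesh 2 [13T→43T]: running ratio 49/43, sense +
ω_out/ω_in = 49/43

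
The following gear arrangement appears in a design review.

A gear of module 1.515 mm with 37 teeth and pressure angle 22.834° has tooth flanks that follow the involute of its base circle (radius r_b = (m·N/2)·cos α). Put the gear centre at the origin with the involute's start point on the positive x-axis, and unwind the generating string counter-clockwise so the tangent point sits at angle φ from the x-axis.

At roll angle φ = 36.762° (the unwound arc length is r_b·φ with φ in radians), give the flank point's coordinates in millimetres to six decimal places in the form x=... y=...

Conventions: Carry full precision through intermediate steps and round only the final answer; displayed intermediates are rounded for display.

class = single-mesh tooth geometry [base-circle involute, m = 1.515, 37T]
pitch radius r_p = m·N/2 = 1.515·37/2 = 28.027500
base radius r_b = r_p·cos α = 28.027500·cos 22.834° = 25.831070
roll angle φ = 36.762° = 0.64161794 rad
x = r_b·(cos φ + φ·sin φ) = 30.613226
y = r_b·(sin φ − φ·cos φ) = 2.182054

x=30.613226 y=2.182054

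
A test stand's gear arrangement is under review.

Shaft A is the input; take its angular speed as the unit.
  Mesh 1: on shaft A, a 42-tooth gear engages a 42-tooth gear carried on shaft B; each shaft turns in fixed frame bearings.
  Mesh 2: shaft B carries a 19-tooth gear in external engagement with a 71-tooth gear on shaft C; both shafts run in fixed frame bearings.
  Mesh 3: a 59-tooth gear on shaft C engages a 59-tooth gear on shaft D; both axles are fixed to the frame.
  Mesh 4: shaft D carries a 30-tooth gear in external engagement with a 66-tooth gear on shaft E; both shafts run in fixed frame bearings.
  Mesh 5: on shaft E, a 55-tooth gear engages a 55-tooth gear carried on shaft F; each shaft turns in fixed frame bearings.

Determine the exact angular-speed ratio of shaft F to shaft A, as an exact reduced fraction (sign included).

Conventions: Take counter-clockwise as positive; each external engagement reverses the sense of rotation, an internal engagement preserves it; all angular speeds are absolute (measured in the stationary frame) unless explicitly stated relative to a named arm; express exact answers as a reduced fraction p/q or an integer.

class = fixed-axis compound train [5 meshes; 5 ratios multiply, 5 sense flips]
mesh 1 [42T→42T]: running ratio 1, sense −
mesh 2 [19T→71T]: running ratio 19/71, sense +
mesh 3 [59T→59T]: running ratio 19/71, sense −
mesh 4 [30T→66T]: running ratio 95/781, sense +
mesh 5 [55T→55T]: running ratio 95/781, sense −
ω_out/ω_in = -95/781

-95/781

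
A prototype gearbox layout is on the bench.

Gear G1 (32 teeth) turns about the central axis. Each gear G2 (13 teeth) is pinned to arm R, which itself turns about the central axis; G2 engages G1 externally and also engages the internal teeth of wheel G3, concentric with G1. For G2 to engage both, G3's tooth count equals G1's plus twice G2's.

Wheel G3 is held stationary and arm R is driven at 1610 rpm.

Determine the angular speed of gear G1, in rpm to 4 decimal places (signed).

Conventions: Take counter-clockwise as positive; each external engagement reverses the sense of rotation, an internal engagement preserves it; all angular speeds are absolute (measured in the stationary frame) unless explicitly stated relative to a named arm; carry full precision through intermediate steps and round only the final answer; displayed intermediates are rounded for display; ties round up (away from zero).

class = planetary set [G3 = 32+2·13 = 58; Willis about the carrier]
normalise by the input: solve with ω_arm = 1, then scale by 1610 rpm
ring teeth: 32 + 2·13 = 58
32(ω_sun−ω_arm) = −58(ω_ring−ω_arm),  ω_ring = 0, ω_arm = 1
ω_sun = 1 − (58/32)(0−1) = 45/16
scale: ω_sun = 45/16 × 1610 rpm = +4528.1250 rpm

+4528.1250 rpm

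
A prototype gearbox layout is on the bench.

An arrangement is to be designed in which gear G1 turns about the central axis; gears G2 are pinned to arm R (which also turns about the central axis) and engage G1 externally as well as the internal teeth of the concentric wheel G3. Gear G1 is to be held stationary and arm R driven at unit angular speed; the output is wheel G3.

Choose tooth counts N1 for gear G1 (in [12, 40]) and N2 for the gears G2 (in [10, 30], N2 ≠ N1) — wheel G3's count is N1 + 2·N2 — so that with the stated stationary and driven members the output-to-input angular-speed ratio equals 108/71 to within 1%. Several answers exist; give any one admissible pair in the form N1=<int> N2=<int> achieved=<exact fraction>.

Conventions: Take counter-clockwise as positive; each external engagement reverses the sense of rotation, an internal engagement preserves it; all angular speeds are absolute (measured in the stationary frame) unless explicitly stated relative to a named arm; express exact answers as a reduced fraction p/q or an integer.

planetary set to be sized for 108/71 (Willis relation)
Willis with ω_sun = 0: ω_ring/ω_arm = (N1+N3)/N3; set equal to 108/71  ⇒  N3/N1 = 1/(108/71 − 1) = 71/37
N3 = N1 + 2·N2  ⇒  N2/N1 = (N3/N1 − 1)/2 = (71/37 − 1)/2 = 17/37
smallest multiple with N1 ≥ 12 and N2 ≥ 10: k = 1  ⇒  N1 = 1·37 = 37, N2 = 1·17 = 17 (N1 ≤ 40, N2 ≤ 30, N2 ≠ N1 ✓), N3 = 37 + 2·17 = 71
check: (N1+N3)/N3 with N1 = 37, N3 = 71 gives 108/71; |achieved − target| = 0 ≤ 27/1775 ✓

N1=37 N2=17 achieved=108/71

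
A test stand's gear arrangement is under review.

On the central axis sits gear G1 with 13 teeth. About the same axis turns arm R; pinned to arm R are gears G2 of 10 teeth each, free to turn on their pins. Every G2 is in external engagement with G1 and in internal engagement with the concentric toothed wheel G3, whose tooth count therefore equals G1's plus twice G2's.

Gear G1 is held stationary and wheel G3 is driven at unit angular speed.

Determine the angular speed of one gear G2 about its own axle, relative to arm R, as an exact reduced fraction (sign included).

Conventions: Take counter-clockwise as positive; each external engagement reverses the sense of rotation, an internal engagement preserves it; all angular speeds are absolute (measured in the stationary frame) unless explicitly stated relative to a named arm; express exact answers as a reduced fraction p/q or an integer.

429/460

recognized (axles ride arm R): planetary set, 13/10/33 teeth
ring teeth: 13 + 2·10 = 33
13(ω_sun−ω_arm) = −33(ω_ring−ω_arm),  ω_sun = 0, ω_ring = 1
13(0−ω_arm) = −33(1−ω_arm)  ⇒  46·ω_arm = 33  ⇒  ω_arm = 33/46
sun–planet mesh: 13·(0−33/46) = −10·(ω_p−ω_arm)  ⇒  ω_p−ω_arm = 429/460
exact speed ratio = 429/460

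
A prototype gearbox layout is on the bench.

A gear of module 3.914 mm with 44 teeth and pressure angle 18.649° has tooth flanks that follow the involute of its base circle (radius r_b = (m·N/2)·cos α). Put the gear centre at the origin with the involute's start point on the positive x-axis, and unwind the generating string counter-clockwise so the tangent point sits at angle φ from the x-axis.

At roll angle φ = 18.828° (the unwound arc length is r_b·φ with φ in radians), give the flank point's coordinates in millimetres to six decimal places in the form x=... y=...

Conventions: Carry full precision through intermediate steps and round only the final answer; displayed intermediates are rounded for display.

x=85.873794 y=0.954656

single-mesh involute tooth geometry (44T wheel at module 3.914)
pitch radius r_p = m·N/2 = 3.914·44/2 = 86.108000
base radius r_b = r_p·cos α = 86.108000·cos 18.649° = 81.586924
roll angle φ = 18.828° = 0.32861059 rad
x = r_b·(cos φ + φ·sin φ) = 85.873794
y = r_b·(sin φ − φ·cos φ) = 0.954656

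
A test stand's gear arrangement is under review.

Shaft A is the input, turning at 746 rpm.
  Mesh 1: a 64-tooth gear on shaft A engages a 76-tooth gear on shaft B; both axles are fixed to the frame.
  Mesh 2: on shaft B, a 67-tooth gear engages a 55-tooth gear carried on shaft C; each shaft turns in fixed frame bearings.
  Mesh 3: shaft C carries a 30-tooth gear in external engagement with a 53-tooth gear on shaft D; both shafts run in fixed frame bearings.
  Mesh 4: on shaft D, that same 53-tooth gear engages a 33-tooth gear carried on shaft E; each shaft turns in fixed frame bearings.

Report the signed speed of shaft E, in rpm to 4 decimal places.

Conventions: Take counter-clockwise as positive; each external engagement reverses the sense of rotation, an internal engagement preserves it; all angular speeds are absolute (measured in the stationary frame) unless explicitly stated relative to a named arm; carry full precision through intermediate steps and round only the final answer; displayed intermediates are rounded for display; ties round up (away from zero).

recognized (5 fixed axles, 4 meshes): fixed-axis compound train
mesh 1 [64T→76T]: ω = 746.0000×64/76 = 628.2105 rpm, sense flips to −
mesh 2 [67T→55T]: ω = 628.2105×67/55 = 765.2746 rpm, sense flips to +
mesh 3 [30T→53T]: ω = 765.2746×30/53 = 433.1743 rpm, sense flips to −
mesh 4 [53T→33T]: ω = 433.1743×53/33 = 695.7042 rpm, sense flips to +
signed output speed = +695.7042 rpm

+695.7042 rpm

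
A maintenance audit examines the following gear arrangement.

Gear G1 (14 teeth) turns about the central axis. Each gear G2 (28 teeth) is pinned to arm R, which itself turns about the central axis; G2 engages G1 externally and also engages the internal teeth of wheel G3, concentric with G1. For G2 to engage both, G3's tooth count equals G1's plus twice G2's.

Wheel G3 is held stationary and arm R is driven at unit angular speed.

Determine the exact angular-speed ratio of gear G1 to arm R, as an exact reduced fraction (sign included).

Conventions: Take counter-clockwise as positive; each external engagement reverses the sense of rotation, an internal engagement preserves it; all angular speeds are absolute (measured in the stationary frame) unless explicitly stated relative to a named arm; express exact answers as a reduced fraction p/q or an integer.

planetary set (14T centre, 28T on arm, 70T internal) — Willis relation
ring teeth: 14 + 2·28 = 70
14(ω_sun−ω_arm) = −70(ω_ring−ω_arm),  ω_ring = 0, ω_arm = 1
ω_sun = 1 − (70/14)(0−1) = 6
ω_out/ω_in = 6

6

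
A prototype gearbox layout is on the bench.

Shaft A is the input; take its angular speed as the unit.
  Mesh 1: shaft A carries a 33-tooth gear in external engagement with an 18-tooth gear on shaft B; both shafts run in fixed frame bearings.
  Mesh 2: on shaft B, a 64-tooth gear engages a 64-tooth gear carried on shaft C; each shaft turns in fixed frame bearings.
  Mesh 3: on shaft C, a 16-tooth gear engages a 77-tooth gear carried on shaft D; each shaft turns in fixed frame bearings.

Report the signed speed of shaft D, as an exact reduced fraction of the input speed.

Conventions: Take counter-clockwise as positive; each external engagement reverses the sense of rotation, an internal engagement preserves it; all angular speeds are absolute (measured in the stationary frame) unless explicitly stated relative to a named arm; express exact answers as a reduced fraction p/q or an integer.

3-mesh fixed-axis compound train (all bearings frame-fixed)
mesh 1 [33T→18T]: |ω|/ω_in = 1×33/18 = 11/6, sense flips to −
mesh 2 [64T→64T]: |ω|/ω_in = (11/6)×64/64 = 11/6, sense flips to +
mesh 3 [16T→77T]: |ω|/ω_in = (11/6)×16/77 = 8/21, sense flips to −
signed output speed (× input speed) = -8/21

-8/21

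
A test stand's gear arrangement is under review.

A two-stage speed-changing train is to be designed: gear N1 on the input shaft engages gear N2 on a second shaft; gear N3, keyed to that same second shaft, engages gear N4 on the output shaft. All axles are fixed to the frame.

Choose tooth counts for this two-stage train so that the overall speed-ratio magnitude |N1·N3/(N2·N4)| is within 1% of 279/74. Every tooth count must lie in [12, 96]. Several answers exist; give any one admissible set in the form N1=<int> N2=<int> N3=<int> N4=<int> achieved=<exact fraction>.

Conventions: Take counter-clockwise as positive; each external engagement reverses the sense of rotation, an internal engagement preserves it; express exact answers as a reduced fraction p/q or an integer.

N1=18 N2=12 N3=93 N4=37 achieved=279/74

class = fixed-axis compound train [2-stage, 279/74 wanted]
target = 279/74 in lowest terms: an exact hit needs N1·N3 = k·279 and N2·N4 = k·74 for one integer k, every count in [12, 96]; additionally prefer no 1:1 stage (N1 ≠ N2, N3 ≠ N4)
k = 1…5: no 1:1-free in-range split of k·279 and k·74 into factor pairs; take k = 6
k = 6: N1·N3 = 1674 = 18·93, N2·N4 = 444 = 12·37
achieved = 18·93/(12·37) = 279/74; |achieved − target| = 0 ≤ 279/7400 ✓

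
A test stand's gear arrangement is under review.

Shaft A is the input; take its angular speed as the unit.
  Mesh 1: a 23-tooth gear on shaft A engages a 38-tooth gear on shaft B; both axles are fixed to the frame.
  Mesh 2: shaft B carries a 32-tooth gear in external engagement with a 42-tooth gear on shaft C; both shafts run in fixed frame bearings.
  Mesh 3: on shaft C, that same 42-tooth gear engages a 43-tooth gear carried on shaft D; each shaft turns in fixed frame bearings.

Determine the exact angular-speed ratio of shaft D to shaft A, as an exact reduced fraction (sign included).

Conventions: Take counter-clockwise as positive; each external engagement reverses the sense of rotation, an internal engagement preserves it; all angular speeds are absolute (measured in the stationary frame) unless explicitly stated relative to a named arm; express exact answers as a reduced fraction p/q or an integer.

-368/817

class = fixed-axis compound train [3 meshes; 3 ratios multiply, 3 sense flips]
mesh 1 [23T→38T]: running ratio 23/38, sense −
mesh 2 [32T→42T]: running ratio 184/399, sense +
mesh 3 [42T→43T]: running ratio 368/817, sense −
ω_out/ω_in = -368/817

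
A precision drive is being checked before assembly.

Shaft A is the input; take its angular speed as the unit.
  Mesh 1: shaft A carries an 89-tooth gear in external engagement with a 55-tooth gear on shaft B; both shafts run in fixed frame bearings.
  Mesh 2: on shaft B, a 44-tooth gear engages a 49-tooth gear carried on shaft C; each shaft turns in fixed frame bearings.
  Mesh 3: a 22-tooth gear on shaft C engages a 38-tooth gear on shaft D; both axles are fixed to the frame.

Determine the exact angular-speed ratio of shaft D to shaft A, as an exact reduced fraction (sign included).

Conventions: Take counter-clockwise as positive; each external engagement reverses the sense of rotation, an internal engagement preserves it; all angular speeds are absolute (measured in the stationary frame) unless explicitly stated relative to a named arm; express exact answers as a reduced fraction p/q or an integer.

class = fixed-axis compound train [3 meshes; 3 ratios multiply, 3 sense flips]
mesh 1 [89T→55T]: running ratio 89/55, sense −
mesh 2 [44T→49T]: running ratio 356/245, sense +
mesh 3 [22T→38T]: running ratio 3916/4655, sense −
ω_out/ω_in = -3916/4655

-3916/4655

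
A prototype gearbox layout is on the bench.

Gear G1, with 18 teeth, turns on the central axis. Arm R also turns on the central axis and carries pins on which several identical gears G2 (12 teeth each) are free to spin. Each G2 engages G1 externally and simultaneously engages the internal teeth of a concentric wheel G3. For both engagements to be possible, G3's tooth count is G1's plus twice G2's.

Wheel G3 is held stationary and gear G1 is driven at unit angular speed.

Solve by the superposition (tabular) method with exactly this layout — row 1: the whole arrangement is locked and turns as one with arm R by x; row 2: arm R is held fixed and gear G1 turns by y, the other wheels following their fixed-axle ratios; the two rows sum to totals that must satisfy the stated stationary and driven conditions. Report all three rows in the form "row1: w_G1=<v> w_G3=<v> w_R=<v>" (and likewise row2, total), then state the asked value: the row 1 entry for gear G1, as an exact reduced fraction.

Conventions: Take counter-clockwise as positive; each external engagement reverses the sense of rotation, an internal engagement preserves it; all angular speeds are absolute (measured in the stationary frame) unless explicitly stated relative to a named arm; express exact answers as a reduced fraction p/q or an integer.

recognized (axles ride arm R): planetary set, 18/12/42 teeth
row 1: whole set turns with the arm by x
row 2: sun turns y, ring = −(18/42)·y, arm 0
boundary: total ω_ring = x − (18/42)·y = 0 and total ω_sun = x + y = 1  ⇒  y = 7/10, x = 3/10
row 2 ring = −(18/42)·7/10 = -3/10
totals (row 1 + row 2): sun 3/10 + 7/10 = 1, ring 3/10 + (-3/10) = 0, arm 3/10 + 0 = 3/10
asked cell (row1, sun) = 3/10

row1: w_G1=3/10 w_G3=3/10 w_R=3/10
row2: w_G1=7/10 w_G3=-3/10 w_R=0
total: w_G1=1 w_G3=0 w_R=3/10
asked value: 3/10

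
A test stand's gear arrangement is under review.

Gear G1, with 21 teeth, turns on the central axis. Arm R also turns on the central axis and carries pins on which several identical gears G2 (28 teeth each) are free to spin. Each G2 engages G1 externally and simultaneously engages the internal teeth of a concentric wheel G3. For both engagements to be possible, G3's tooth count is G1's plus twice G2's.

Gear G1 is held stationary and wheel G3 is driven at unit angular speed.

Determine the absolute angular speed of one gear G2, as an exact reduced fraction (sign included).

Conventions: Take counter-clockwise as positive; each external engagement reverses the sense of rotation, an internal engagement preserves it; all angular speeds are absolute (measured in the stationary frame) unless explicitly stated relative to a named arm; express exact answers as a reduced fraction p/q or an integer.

11/8

class = planetary set [G3 = 21+2·28 = 77; Willis about the carrier]
ring teeth: 21 + 2·28 = 77
21(ω_sun−ω_arm) = −77(ω_ring−ω_arm),  ω_sun = 0, ω_ring = 1
21(0−ω_arm) = −77(1−ω_arm)  ⇒  98·ω_arm = 77  ⇒  ω_arm = 11/14
sun–planet mesh: 21·(0−11/14) = −28·(ω_p−ω_arm)  ⇒  ω_p−ω_arm = 33/56
ω_p = 11/14 + 33/56 = 11/8
exact speed ratio = 11/8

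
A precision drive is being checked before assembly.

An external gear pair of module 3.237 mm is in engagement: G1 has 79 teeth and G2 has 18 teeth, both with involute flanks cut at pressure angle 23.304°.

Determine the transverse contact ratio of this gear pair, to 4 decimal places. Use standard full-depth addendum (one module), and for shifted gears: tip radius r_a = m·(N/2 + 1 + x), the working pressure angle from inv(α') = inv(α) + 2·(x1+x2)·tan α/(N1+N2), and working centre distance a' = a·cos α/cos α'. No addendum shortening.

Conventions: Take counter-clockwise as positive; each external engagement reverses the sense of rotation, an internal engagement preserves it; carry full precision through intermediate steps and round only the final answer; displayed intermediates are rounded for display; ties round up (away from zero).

1.5411

recognized (one external pair, fixed centres): single-mesh tooth geometry, m = 3.237, N1 = 79, N2 = 18
base radii: r_b1 = 117.430401, r_b2 = 26.756294
tip radii: r_a1 = 131.098500, r_a2 = 32.370000
no profile shift: α' = α, a' = a
action lengths: √(r_a1²−r_b1²) = 58.283082, √(r_a2²−r_b2²) = 18.218607
base pitch p_b = π·m·cos α = 9.339708
CR = (58.283082 + 18.218607 − 156.994500·sin 23.30400°)/9.339708 = 1.541071
contact ratio ≈ 1.5411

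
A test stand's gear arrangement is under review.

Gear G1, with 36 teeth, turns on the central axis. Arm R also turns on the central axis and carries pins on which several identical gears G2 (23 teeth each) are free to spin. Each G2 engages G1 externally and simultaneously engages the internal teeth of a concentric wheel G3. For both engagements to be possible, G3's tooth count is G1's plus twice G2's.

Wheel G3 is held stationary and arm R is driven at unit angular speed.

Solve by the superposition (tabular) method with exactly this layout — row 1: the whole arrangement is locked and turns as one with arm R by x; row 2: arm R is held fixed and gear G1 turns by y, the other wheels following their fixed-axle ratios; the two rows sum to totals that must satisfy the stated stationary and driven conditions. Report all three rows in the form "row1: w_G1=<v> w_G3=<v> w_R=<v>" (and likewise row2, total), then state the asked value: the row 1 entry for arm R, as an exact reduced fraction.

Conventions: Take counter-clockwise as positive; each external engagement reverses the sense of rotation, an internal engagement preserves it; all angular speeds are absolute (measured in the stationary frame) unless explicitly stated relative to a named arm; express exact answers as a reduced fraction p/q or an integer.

row1: w_G1=1 w_G3=1 w_R=1
row2: w_G1=41/18 w_G3=-1 w_R=0
total: w_G1=59/18 w_G3=0 w_R=1
asked value: 1

class = planetary set [G3 = 36+2·23 = 82; Willis about the carrier]
row 1 — lock + rotate with arm: ω_sun = ω_ring = ω_arm = x
row 2 (arm held, sun turns y): ω_ring = −(36/82)·y, ω_arm = 0
boundary: total ω_ring = x − (36/82)·y = 0 and total ω_arm = x = 1  ⇒  y = 41/18, x = 1
row 2 ring = −(36/82)·41/18 = -1
totals (row 1 + row 2): sun 1 + 41/18 = 59/18, ring 1 + (-1) = 0, arm 1 + 0 = 1
asked cell (row1, arm) = 1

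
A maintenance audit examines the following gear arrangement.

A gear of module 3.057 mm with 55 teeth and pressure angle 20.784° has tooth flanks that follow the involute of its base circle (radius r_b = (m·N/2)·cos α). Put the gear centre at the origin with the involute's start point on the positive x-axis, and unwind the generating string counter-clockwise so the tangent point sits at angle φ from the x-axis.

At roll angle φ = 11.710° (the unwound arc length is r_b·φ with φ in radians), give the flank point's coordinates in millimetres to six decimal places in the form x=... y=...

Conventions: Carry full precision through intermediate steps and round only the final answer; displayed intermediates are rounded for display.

topology: single-mesh involute geometry — m = 3.057, N = 55
pitch radius r_p = m·N/2 = 3.057·55/2 = 84.067500
base radius r_b = r_p·cos α = 84.067500·cos 20.784° = 78.596791
roll angle φ = 11.710° = 0.20437806 rad
x = r_b·(cos φ + φ·sin φ) = 80.221198
y = r_b·(sin φ − φ·cos φ) = 0.222726

x=80.221198 y=0.222726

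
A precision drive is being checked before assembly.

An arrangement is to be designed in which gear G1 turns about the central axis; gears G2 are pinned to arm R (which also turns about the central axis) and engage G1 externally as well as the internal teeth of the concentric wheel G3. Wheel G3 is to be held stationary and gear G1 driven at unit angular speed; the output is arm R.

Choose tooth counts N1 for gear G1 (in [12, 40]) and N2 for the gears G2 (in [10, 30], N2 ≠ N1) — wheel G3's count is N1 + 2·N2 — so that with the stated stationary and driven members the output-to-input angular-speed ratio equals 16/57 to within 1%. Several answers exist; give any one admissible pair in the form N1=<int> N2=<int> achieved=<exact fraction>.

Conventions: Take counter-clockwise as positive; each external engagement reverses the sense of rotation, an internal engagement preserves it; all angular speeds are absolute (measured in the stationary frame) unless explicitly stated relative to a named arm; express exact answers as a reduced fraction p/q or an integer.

design class (target 16/57): planetary set
Willis with ω_ring = 0: ω_arm/ω_sun = N1/(N1+N3); set equal to 16/57  ⇒  N3/N1 = 1/(16/57) − 1 = 41/16
N3 = N1 + 2·N2  ⇒  N2/N1 = (N3/N1 − 1)/2 = (41/16 − 1)/2 = 25/32
smallest multiple with N1 ≥ 12 and N2 ≥ 10: k = 1  ⇒  N1 = 1·32 = 32, N2 = 1·25 = 25 (N1 ≤ 40, N2 ≤ 30, N2 ≠ N1 ✓), N3 = 32 + 2·25 = 82
check: N1/(N1+N3) with N1 = 32, N3 = 82 gives 16/57; |achieved − target| = 0 ≤ 4/1425 ✓

N1=32 N2=25 achieved=16/57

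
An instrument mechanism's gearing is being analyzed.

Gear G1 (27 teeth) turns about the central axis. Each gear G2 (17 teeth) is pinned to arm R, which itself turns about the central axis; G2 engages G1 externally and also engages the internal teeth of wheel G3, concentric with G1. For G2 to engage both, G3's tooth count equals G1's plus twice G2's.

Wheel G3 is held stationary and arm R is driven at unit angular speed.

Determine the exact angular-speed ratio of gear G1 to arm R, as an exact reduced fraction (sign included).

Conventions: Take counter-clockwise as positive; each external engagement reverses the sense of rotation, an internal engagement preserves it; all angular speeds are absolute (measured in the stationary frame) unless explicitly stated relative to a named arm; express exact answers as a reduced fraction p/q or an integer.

88/27

recognized (axles ride arm R): planetary set, 27/17/61 teeth
ring teeth: 27 + 2·17 = 61
27(ω_sun−ω_arm) = −61(ω_ring−ω_arm),  ω_ring = 0, ω_arm = 1
ω_sun = 1 − (61/27)(0−1) = 88/27
ω_out/ω_in = 88/27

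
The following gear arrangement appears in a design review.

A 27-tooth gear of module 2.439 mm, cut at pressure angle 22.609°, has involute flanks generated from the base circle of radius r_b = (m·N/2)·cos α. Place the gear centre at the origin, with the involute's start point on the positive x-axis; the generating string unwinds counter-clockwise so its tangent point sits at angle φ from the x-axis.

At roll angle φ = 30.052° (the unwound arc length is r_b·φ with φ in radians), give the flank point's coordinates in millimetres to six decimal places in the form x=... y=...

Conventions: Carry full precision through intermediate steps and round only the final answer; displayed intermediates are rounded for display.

class = single-mesh tooth geometry [base-circle involute, m = 2.439, 27T]
pitch radius r_p = m·N/2 = 2.439·27/2 = 32.926500
base radius r_b = r_p·cos α = 32.926500·cos 22.609° = 30.396093
roll angle φ = 30.052° = 0.52450635 rad
x = r_b·(cos φ + φ·sin φ) = 34.293984
y = r_b·(sin φ − φ·cos φ) = 1.422177

x=34.293984 y=1.422177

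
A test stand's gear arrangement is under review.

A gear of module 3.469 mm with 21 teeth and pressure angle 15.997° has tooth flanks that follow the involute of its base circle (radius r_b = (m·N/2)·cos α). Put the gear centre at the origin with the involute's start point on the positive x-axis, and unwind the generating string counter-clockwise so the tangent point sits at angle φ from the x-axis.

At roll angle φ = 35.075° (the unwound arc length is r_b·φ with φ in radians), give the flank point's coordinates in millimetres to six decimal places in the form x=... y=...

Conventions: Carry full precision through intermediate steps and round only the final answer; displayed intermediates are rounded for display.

x=40.972873 y=2.578588

topology: single-mesh involute geometry — m = 3.469, N = 21
pitch radius r_p = m·N/2 = 3.469·21/2 = 36.424500
base radius r_b = r_p·cos α = 36.424500·cos 15.997° = 35.014002
roll angle φ = 35.075° = 0.61217424 rad
x = r_b·(cos φ + φ·sin φ) = 40.972873
y = r_b·(sin φ − φ·cos φ) = 2.578588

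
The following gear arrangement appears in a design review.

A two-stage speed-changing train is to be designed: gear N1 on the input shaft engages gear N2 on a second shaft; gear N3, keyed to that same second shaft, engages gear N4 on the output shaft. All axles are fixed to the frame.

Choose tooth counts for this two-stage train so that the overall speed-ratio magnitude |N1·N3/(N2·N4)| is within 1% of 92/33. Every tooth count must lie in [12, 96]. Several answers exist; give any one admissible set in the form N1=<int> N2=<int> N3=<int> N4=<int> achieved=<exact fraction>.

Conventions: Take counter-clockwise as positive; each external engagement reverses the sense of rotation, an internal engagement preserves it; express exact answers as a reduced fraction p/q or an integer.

N1=16 N2=12 N3=46 N4=22 achieved=92/33

design class (target 92/33): fixed-axis compound train
target = 92/33 in lowest terms: an exact hit needs N1·N3 = k·92 and N2·N4 = k·33 for one integer k, every count in [12, 96]; additionally prefer no 1:1 stage (N1 ≠ N2, N3 ≠ N4)
k = 1…7: no 1:1-free in-range split of k·92 and k·33 into factor pairs; take k = 8
k = 8: N1·N3 = 736 = 16·46, N2·N4 = 264 = 12·22
achieved = 16·46/(12·22) = 92/33; |achieved − target| = 0 ≤ 23/825 ✓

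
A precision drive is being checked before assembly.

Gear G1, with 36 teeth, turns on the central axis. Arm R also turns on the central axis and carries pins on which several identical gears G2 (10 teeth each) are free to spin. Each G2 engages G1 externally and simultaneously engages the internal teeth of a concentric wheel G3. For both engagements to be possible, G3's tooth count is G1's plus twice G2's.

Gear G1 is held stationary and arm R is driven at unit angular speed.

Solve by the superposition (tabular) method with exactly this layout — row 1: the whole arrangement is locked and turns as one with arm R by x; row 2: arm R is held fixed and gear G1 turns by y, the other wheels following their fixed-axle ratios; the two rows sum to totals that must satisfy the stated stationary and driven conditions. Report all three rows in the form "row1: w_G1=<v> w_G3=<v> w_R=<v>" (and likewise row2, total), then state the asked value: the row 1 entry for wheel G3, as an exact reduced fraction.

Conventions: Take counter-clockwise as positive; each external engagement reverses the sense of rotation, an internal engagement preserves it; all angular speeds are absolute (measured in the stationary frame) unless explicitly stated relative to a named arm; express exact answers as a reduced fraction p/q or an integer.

row1: w_G1=1 w_G3=1 w_R=1
row2: w_G1=-1 w_G3=9/14 w_R=0
total: w_G1=0 w_G3=23/14 w_R=1
asked value: 1

topology: planetary set — G1 36T / G2 10T / G3 56T, arm = carrier (Willis)
row 1 (train locked, turned with arm): all members turn x
superposition row 2 [arm held]: sun y, ring −(36/56)·y, arm 0
boundary: total ω_sun = x + y = 0 and total ω_arm = x = 1  ⇒  y = -1, x = 1
row 2 ring = −(36/56)·(-1) = 9/14
totals (row 1 + row 2): sun 1 + (-1) = 0, ring 1 + 9/14 = 23/14, arm 1 + 0 = 1
asked cell (row1, ring) = 1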